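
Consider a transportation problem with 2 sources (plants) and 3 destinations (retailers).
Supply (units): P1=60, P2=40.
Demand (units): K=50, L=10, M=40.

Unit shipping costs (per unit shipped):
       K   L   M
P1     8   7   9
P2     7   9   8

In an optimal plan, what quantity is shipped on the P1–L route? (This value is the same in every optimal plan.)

Solving gives:
  P1 to K: 10 × 8 = 80
  P1 to L: 10 × 7 = 70
  P1 to M: 40 × 9 = 360
  P2 to K: 40 × 7 = 280
Total cost = 790.
So P1→L carries 10 units.

10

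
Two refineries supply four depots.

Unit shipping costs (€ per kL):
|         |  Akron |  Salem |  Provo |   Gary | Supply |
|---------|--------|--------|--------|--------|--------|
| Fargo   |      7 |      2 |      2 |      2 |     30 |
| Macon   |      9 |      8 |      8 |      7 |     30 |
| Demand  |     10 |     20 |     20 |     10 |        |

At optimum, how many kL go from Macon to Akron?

Solving gives:
  Fargo–Salem: 20 × €2 = €40
  Fargo–Provo: 10 × €2 = €20
  Macon–Akron: 10 × €9 = €90
  Macon–Provo: 10 × €8 = €80
  Macon–Gary: 10 × €7 = €70
Total cost = €300.
So Macon→Akron carries 10 kL.

10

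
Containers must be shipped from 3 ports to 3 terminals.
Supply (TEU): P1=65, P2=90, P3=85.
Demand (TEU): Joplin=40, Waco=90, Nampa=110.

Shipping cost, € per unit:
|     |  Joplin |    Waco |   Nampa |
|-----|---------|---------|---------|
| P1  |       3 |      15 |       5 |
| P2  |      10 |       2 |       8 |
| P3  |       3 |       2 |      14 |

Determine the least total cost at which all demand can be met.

Optimal allocation:
  P1->Nampa: 65 × €5 = €325
  P2->Waco: 45 × €2 = €90
  P2->Nampa: 45 × €8 = €360
  P3->Joplin: 40 × €3 = €120
  P3->Waco: 45 × €2 = €90
Total = 325 + 90 + 360 + 120 + 90 = €985.

985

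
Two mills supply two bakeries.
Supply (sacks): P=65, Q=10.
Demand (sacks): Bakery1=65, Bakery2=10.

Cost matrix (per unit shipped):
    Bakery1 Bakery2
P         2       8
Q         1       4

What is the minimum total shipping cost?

170

One minimum-cost allocation:
  P→Bakery1: 65 × 2 = 130
  Q→Bakery2: 10 × 4 = 40
Total = 130 + 40 = 170.
(Supply check: P ships 65; Q ships 10.)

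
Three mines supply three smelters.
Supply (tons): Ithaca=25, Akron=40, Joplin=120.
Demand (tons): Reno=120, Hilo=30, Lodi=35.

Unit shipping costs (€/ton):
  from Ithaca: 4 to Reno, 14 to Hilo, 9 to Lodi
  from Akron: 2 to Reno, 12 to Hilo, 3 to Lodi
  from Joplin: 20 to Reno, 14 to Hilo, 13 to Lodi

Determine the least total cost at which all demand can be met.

An optimal shipping plan:
  Ithaca->Reno: 25 × €4 = €100
  Akron->Reno: 40 × €2 = €80
  Joplin->Reno: 55 × €20 = €1100
  Joplin->Hilo: 30 × €14 = €420
  Joplin->Lodi: 35 × €13 = €455
Total = 100 + 80 + 1100 + 420 + 455 = €2155.
(Supply check: Ithaca ships 25; Akron ships 40; Joplin ships 120.)

2155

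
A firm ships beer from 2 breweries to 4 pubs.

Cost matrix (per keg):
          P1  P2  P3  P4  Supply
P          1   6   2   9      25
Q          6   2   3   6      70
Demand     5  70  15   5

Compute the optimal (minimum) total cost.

220

A cheapest plan:
  P–P1: 5 × 1 = 5
  P–P3: 15 × 2 = 30
  P–P4: 5 × 9 = 45
  Q–P2: 70 × 2 = 140
Total = 5 + 30 + 45 + 140 = 220.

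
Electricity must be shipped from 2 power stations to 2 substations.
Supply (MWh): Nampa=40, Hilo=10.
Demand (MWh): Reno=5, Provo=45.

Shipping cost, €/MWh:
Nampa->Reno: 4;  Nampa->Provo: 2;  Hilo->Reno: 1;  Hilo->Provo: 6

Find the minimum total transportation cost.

115

A cheapest plan:
  Nampa–Provo: 40 × €2 = €80
  Hilo–Reno: 5 × €1 = €5
  Hilo–Provo: 5 × €6 = €30
Total = 80 + 5 + 30 = €115.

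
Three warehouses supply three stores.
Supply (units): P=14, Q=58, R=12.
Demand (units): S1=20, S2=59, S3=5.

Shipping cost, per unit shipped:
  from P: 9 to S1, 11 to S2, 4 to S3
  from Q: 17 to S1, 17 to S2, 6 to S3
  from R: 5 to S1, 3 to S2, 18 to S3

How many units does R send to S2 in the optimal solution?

12

Optimal shipments:
  P–S1: 14 × 9 = 126
  Q–S1: 6 × 17 = 102
  Q–S2: 47 × 17 = 799
  Q–S3: 5 × 6 = 30
  R–S2: 12 × 3 = 36
Total cost = 1093.
So R→S2 carries 12 units.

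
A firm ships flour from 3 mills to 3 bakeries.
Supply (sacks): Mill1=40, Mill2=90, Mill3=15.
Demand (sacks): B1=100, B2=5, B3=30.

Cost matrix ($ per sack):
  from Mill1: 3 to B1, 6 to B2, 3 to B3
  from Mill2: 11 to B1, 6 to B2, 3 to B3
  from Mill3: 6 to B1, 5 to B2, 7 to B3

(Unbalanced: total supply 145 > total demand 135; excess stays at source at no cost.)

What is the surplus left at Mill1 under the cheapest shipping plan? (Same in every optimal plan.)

0

Minimum-cost shipments:
  Mill1 to B1: 40 sacks
  Mill2 to B1: 45 sacks
  Mill2 to B2: 5 sacks
  Mill2 to B3: 30 sacks
  Mill3 to B1: 15 sacks
Total cost = $825.
Mill1 ships 40 of its 40, leaving 0.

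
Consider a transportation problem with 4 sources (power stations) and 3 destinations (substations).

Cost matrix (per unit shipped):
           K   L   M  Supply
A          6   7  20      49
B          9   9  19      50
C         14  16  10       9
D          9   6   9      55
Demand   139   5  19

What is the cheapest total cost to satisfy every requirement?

1314

One minimum-cost allocation:
  A→K: 49 MWh
  B→K: 50 MWh
  C→M: 9 MWh
  D→K: 40 MWh
  D→L: 5 MWh
  D→M: 10 MWh
Total cost = 1314.
(Supply check: A ships 49; B ships 50; C ships 9; D ships 55.)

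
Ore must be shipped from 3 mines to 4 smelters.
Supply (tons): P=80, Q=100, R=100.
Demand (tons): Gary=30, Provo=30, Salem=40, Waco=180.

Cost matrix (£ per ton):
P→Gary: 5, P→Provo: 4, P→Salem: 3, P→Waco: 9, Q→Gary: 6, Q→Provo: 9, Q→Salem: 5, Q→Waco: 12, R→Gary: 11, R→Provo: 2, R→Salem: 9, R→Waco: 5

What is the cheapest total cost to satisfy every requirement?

1810

Optimal allocation:
  P→Provo: 30 × £4 = £120
  P→Waco: 50 × £9 = £450
  Q→Gary: 30 × £6 = £180
  Q→Salem: 40 × £5 = £200
  Q→Waco: 30 × £12 = £360
  R→Waco: 100 × £5 = £500
Total = 120 + 450 + 180 + 200 + 360 + 500 = £1810.
(Supply check: P ships 80; Q ships 100; R ships 100.)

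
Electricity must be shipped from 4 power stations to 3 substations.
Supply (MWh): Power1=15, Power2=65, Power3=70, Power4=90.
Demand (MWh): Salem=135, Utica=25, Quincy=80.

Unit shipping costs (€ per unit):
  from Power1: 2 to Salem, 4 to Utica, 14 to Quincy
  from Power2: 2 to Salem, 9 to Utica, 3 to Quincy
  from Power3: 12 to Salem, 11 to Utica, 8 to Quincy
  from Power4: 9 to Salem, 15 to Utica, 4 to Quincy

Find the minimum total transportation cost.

1385

Optimal allocation:
  Power1–Salem: 15 × €2 = €30
  Power2–Salem: 65 × €2 = €130
  Power3–Salem: 45 × €12 = €540
  Power3–Utica: 25 × €11 = €275
  Power4–Salem: 10 × €9 = €90
  Power4–Quincy: 80 × €4 = €320
Total = 30 + 130 + 540 + 275 + 90 + 320 = €1385.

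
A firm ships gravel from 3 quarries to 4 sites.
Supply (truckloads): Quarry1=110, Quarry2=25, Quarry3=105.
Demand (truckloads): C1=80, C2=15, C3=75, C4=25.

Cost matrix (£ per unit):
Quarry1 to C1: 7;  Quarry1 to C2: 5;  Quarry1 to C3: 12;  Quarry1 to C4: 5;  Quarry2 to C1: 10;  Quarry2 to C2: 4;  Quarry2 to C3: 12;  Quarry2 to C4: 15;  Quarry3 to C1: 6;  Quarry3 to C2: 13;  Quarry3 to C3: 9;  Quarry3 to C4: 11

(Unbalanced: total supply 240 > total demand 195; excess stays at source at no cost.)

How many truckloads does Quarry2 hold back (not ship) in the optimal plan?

10

Minimum-cost shipments:
  Quarry1 to C1: 50 × £7 = £350
  Quarry1 to C4: 25 × £5 = £125
  Quarry2 to C2: 15 × £4 = £60
  Quarry3 to C1: 30 × £6 = £180
  Quarry3 to C3: 75 × £9 = £675
Total cost = £1390.
Quarry2 ships 15 of its 25, leaving 10.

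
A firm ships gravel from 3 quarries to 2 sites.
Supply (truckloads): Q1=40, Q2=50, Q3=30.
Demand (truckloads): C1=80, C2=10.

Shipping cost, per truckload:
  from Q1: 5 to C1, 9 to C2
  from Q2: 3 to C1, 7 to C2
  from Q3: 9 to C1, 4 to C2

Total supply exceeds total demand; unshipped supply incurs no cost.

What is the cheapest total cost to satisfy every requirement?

340

A cheapest plan:
  Q1 to C1: 30 truckloads
  Q2 to C1: 50 truckloads
  Q3 to C2: 10 truckloads
Total cost = 340.
(Supply check: Q1 ships 30; Q2 ships 50; Q3 ships 10.)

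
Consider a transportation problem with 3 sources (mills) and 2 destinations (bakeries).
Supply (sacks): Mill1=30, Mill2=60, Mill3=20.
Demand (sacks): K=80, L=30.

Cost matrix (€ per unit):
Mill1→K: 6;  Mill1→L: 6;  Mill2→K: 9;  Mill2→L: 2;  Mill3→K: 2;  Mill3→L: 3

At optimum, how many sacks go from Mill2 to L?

30

The minimum-cost plan:
  Mill1->K: 30 × €6 = €180
  Mill2->K: 30 × €9 = €270
  Mill2->L: 30 × €2 = €60
  Mill3->K: 20 × €2 = €40
Total cost = €550.
So Mill2→L carries 30 sacks.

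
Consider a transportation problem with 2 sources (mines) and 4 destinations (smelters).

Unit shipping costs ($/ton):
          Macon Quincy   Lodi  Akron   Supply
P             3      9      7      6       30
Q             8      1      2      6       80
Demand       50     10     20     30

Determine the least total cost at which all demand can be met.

480

One minimum-cost allocation:
  P to Macon: 30 tons
  Q to Macon: 20 tons
  Q to Quincy: 10 tons
  Q to Lodi: 20 tons
  Q to Akron: 30 tons
Total cost = $480.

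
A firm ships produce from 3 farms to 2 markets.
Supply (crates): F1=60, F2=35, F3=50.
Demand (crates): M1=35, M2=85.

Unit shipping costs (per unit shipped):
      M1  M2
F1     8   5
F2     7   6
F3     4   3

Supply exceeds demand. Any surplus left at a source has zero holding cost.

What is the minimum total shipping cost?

An optimal shipping plan:
  F1–M2: 60 × 5 = 300
  F2–M1: 10 × 7 = 70
  F3–M1: 25 × 4 = 100
  F3–M2: 25 × 3 = 75
Total = 300 + 70 + 100 + 75 = 545.

545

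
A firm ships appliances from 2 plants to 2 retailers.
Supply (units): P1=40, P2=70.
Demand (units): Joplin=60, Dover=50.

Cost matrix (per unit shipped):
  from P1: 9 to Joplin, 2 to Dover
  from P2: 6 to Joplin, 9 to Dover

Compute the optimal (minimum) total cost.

530

Optimal allocation:
  P1→Dover: 40 × 2 = 80
  P2→Joplin: 60 × 6 = 360
  P2→Dover: 10 × 9 = 90
Total = 80 + 360 + 90 = 530.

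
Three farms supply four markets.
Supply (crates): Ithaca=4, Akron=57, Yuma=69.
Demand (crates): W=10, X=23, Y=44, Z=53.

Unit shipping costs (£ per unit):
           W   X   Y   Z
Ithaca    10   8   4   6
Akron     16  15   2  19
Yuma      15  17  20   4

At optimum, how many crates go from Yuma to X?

6

Optimal shipments:
  Ithaca->X: 4 crates
  Akron->X: 13 crates
  Akron->Y: 44 crates
  Yuma->W: 10 crates
  Yuma->X: 6 crates
  Yuma->Z: 53 crates
Total cost = £779.
So Yuma→X carries 6 crates.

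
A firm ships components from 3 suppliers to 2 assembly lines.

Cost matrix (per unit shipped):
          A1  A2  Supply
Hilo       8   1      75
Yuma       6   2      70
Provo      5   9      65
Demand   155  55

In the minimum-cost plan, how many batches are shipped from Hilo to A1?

Solving gives:
  Hilo->A1: 20 × 8 = 160
  Hilo->A2: 55 × 1 = 55
  Yuma->A1: 70 × 6 = 420
  Provo->A1: 65 × 5 = 325
Total cost = 960.
So Hilo→A1 carries 20 batches.

20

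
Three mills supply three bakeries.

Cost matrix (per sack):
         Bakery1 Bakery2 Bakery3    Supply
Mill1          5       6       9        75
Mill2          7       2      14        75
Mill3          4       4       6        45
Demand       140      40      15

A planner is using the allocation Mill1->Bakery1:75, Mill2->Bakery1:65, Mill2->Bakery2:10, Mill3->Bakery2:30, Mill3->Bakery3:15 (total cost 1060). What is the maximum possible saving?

150

Current plan cost = 75·5 + 65·7 + 10·2 + 30·4 + 15·6 = 1060.
Optimal plan:
  Mill1 to Bakery1: 75 × 5 = 375
  Mill2 to Bakery1: 35 × 7 = 245
  Mill2 to Bakery2: 40 × 2 = 80
  Mill3 to Bakery1: 30 × 4 = 120
  Mill3 to Bakery3: 15 × 6 = 90
Optimal cost = 910.
Saving = 1060 − 910 = 150.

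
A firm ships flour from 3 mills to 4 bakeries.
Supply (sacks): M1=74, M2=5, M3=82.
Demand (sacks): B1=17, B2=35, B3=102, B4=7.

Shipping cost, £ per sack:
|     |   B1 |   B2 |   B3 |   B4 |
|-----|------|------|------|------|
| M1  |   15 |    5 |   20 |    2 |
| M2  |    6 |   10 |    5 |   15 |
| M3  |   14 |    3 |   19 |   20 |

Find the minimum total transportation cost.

2292

A cheapest plan:
  M1–B3: 67 × £20 = £1340
  M1–B4: 7 × £2 = £14
  M2–B3: 5 × £5 = £25
  M3–B1: 17 × £14 = £238
  M3–B2: 35 × £3 = £105
  M3–B3: 30 × £19 = £570
Total = 1340 + 14 + 25 + 238 + 105 + 570 = £2292.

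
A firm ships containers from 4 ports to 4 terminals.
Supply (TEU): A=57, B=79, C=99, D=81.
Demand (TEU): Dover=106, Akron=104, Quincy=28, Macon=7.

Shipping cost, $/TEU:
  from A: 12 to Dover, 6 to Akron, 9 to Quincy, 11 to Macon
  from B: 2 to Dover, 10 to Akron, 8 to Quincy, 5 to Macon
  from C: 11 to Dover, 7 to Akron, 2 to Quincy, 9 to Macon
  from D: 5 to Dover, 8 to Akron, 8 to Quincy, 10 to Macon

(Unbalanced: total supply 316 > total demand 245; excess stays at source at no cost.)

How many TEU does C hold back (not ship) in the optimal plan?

24

An optimal plan:
  A->Akron: 57 × $6 = $342
  B->Dover: 72 × $2 = $144
  B->Macon: 7 × $5 = $35
  C->Akron: 47 × $7 = $329
  C->Quincy: 28 × $2 = $56
  D->Dover: 34 × $5 = $170
Total cost = $1076.
C ships 75 of its 99, leaving 24.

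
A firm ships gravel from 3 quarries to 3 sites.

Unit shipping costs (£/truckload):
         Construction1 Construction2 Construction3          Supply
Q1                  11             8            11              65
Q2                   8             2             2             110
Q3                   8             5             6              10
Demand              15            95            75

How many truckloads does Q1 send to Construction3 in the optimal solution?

0

Optimal shipments:
  Q1 to Construction1: 5 × £11 = £55
  Q1 to Construction2: 60 × £8 = £480
  Q2 to Construction2: 35 × £2 = £70
  Q2 to Construction3: 75 × £2 = £150
  Q3 to Construction1: 10 × £8 = £80
Total cost = £835.
The route Q1→Construction3 is not used.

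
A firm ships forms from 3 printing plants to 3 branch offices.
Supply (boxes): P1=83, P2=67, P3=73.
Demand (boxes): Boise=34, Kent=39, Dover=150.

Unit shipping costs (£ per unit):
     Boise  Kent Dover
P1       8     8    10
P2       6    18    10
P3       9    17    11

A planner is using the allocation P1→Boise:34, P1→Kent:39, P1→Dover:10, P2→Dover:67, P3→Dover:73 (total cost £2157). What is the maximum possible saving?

Current plan cost = 34·8 + 39·8 + 10·10 + 67·10 + 73·11 = £2157.
Optimal plan:
  P1->Kent: 39 × £8 = £312
  P1->Dover: 44 × £10 = £440
  P2->Boise: 34 × £6 = £204
  P2->Dover: 33 × £10 = £330
  P3->Dover: 73 × £11 = £803
Optimal cost = £2089.
Saving = 2157 − 2089 = £68.

68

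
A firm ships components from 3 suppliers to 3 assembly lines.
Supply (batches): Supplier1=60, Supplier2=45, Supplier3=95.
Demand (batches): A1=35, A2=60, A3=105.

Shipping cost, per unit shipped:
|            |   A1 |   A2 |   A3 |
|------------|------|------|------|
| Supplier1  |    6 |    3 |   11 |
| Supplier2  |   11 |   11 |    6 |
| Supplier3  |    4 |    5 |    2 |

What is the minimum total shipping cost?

Optimal allocation:
  Supplier1 to A2: 60 × 3 = 180
  Supplier2 to A3: 45 × 6 = 270
  Supplier3 to A1: 35 × 4 = 140
  Supplier3 to A3: 60 × 2 = 120
Total = 180 + 270 + 140 + 120 = 710.

710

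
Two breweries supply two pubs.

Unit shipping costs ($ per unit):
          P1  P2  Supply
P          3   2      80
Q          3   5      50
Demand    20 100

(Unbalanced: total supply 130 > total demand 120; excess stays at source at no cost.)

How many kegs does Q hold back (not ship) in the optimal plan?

10

An optimal plan:
  P to P2: 80 kegs
  Q to P1: 20 kegs
  Q to P2: 20 kegs
Total cost = $320.
Q ships 40 of its 50, leaving 10.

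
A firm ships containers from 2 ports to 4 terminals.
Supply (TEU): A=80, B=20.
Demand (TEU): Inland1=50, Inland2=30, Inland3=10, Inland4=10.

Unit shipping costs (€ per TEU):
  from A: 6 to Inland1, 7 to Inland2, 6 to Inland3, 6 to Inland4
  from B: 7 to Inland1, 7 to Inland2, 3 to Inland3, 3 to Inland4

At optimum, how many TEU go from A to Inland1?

The minimum-cost plan:
  A to Inland1: 50 TEU
  A to Inland2: 30 TEU
  B to Inland3: 10 TEU
  B to Inland4: 10 TEU
Total cost = €570.
So A→Inland1 carries 50 TEU.

50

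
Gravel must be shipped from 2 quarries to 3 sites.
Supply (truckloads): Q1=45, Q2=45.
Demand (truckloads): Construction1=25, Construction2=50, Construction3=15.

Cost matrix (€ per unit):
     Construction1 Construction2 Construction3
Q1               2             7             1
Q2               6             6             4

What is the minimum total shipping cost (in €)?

370

Optimal allocation:
  Q1–Construction1: 25 × €2 = €50
  Q1–Construction2: 5 × €7 = €35
  Q1–Construction3: 15 × €1 = €15
  Q2–Construction2: 45 × €6 = €270
Total = 50 + 35 + 15 + 270 = €370.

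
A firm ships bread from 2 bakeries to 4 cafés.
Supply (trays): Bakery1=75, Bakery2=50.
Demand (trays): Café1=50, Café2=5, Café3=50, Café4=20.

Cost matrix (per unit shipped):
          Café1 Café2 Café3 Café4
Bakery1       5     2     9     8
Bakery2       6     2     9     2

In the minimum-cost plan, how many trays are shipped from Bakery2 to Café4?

Solving gives:
  Bakery1–Café1: 50 trays
  Bakery1–Café2: 5 trays
  Bakery1–Café3: 20 trays
  Bakery2–Café3: 30 trays
  Bakery2–Café4: 20 trays
Total cost = 750.
So Bakery2→Café4 carries 20 trays.

20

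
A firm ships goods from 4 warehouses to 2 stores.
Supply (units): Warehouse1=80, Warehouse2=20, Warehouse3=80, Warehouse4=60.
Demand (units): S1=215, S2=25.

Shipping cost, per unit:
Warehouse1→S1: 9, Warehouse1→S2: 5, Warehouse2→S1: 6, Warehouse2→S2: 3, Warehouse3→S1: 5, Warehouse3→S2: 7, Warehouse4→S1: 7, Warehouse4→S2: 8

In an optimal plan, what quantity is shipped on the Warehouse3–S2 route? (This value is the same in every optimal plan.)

Solving gives:
  Warehouse1→S1: 55 units
  Warehouse1→S2: 25 units
  Warehouse2→S1: 20 units
  Warehouse3→S1: 80 units
  Warehouse4→S1: 60 units
Total cost = 1560.
The route Warehouse3→S2 is not used.

0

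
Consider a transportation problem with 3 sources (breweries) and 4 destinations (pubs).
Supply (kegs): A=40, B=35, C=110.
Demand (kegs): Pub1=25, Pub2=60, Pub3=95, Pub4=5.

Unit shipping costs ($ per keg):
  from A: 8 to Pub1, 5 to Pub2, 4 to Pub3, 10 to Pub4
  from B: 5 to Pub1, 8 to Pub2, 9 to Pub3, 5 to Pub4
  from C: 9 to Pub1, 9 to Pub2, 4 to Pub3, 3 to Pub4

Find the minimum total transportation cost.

890

One minimum-cost allocation:
  A->Pub2: 40 × $5 = $200
  B->Pub1: 25 × $5 = $125
  B->Pub2: 10 × $8 = $80
  C->Pub2: 10 × $9 = $90
  C->Pub3: 95 × $4 = $380
  C->Pub4: 5 × $3 = $15
Total = 200 + 125 + 80 + 90 + 380 + 15 = $890.
(Supply check: A ships 40; B ships 35; C ships 110.)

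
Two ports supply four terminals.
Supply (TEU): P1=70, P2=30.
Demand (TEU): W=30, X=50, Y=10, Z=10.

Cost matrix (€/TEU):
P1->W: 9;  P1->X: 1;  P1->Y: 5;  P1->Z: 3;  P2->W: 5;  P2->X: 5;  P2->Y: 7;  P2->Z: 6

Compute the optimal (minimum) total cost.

One minimum-cost allocation:
  P1 to X: 50 × €1 = €50
  P1 to Y: 10 × €5 = €50
  P1 to Z: 10 × €3 = €30
  P2 to W: 30 × €5 = €150
Total = 50 + 50 + 30 + 150 = €280.

280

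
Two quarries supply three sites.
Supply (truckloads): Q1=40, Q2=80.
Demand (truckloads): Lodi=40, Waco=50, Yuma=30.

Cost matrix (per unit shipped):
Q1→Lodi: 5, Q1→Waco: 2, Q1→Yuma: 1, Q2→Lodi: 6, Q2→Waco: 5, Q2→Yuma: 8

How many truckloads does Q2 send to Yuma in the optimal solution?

0

The minimum-cost plan:
  Q1 to Waco: 10 × 2 = 20
  Q1 to Yuma: 30 × 1 = 30
  Q2 to Lodi: 40 × 6 = 240
  Q2 to Waco: 40 × 5 = 200
Total cost = 490.
The route Q2→Yuma is not used.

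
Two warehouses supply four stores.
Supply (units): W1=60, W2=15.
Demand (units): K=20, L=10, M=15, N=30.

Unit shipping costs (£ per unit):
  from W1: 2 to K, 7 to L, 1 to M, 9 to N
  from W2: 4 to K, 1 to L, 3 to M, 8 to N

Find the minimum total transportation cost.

Optimal allocation:
  W1→K: 20 × £2 = £40
  W1→M: 15 × £1 = £15
  W1→N: 25 × £9 = £225
  W2→L: 10 × £1 = £10
  W2→N: 5 × £8 = £40
Total = 40 + 15 + 225 + 10 + 40 = £330.
(Supply check: W1 ships 60; W2 ships 15.)

330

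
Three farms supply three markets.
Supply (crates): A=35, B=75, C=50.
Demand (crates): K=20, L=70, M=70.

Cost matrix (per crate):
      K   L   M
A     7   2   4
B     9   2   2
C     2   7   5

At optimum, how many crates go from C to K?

The minimum-cost plan:
  A–L: 35 × 2 = 70
  B–L: 35 × 2 = 70
  B–M: 40 × 2 = 80
  C–K: 20 × 2 = 40
  C–M: 30 × 5 = 150
Total cost = 410.
So C→K carries 20 crates.

20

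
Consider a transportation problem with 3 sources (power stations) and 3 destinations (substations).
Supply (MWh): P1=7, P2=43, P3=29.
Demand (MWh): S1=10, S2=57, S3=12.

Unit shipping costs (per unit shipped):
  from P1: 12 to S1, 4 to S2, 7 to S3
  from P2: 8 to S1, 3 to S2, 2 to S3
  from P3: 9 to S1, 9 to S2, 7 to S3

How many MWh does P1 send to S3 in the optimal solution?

0

The minimum-cost plan:
  P1 to S2: 7 MWh
  P2 to S2: 43 MWh
  P3 to S1: 10 MWh
  P3 to S2: 7 MWh
  P3 to S3: 12 MWh
Total cost = 394.
The route P1→S3 is not used.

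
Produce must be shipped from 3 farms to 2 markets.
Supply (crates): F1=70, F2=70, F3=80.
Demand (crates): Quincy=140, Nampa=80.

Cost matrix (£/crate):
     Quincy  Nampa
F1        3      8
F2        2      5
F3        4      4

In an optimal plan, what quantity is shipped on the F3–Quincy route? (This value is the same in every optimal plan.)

Solving gives:
  F1 to Quincy: 70 × £3 = £210
  F2 to Quincy: 70 × £2 = £140
  F3 to Nampa: 80 × £4 = £320
Total cost = £670.
The route F3→Quincy is not used.

0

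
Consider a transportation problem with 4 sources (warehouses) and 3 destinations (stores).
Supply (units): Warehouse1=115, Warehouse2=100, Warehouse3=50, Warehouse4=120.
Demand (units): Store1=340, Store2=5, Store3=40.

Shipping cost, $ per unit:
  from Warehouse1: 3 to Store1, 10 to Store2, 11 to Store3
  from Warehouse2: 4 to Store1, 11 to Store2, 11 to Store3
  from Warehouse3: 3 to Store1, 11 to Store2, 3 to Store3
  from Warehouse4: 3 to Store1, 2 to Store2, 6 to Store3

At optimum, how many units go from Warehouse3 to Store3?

Optimal shipments:
  Warehouse1→Store1: 115 × $3 = $345
  Warehouse2→Store1: 100 × $4 = $400
  Warehouse3→Store1: 10 × $3 = $30
  Warehouse3→Store3: 40 × $3 = $120
  Warehouse4→Store1: 115 × $3 = $345
  Warehouse4→Store2: 5 × $2 = $10
Total cost = $1250.
So Warehouse3→Store3 carries 40 units.

40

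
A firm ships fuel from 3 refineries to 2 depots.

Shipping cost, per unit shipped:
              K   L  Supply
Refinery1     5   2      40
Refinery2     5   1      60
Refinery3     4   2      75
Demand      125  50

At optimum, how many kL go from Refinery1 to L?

Optimal shipments:
  Refinery1–K: 40 kL
  Refinery2–K: 10 kL
  Refinery2–L: 50 kL
  Refinery3–K: 75 kL
Total cost = 600.
The route Refinery1→L is not used.

0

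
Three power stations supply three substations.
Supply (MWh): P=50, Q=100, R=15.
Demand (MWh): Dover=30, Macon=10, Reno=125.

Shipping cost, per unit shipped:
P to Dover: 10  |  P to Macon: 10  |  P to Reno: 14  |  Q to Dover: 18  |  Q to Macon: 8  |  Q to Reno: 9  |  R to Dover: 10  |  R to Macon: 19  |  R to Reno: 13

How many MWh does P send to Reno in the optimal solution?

Optimal shipments:
  P→Dover: 30 × 10 = 300
  P→Macon: 10 × 10 = 100
  P→Reno: 10 × 14 = 140
  Q→Reno: 100 × 9 = 900
  R→Reno: 15 × 13 = 195
Total cost = 1635.
So P→Reno carries 10 MWh.

10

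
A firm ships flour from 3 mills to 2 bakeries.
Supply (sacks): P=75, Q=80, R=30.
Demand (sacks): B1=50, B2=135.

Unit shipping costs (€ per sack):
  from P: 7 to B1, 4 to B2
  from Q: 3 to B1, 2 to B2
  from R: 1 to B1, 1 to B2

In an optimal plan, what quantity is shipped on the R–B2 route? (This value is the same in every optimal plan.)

Optimal shipments:
  P→B2: 75 × €4 = €300
  Q→B1: 20 × €3 = €60
  Q→B2: 60 × €2 = €120
  R→B1: 30 × €1 = €30
Total cost = €510.
The route R→B2 is not used.

0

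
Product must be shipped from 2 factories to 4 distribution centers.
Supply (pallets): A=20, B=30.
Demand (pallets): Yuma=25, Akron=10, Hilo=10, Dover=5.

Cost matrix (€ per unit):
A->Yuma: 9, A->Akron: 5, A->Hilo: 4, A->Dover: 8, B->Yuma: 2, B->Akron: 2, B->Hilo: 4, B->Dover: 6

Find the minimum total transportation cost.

165

An optimal shipping plan:
  A→Akron: 5 × €5 = €25
  A→Hilo: 10 × €4 = €40
  A→Dover: 5 × €8 = €40
  B→Yuma: 25 × €2 = €50
  B→Akron: 5 × €2 = €10
Total = 25 + 40 + 40 + 50 + 10 = €165.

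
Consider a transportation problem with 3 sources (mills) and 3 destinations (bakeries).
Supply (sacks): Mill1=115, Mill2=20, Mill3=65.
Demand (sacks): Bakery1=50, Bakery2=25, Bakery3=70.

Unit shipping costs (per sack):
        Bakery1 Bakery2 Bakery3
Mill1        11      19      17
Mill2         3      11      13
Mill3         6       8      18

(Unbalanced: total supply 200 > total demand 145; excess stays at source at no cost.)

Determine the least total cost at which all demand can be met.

1620

One minimum-cost allocation:
  Mill1→Bakery3: 60 × 17 = 1020
  Mill2→Bakery1: 10 × 3 = 30
  Mill2→Bakery3: 10 × 13 = 130
  Mill3→Bakery1: 40 × 6 = 240
  Mill3→Bakery2: 25 × 8 = 200
Total = 1020 + 30 + 130 + 240 + 200 = 1620.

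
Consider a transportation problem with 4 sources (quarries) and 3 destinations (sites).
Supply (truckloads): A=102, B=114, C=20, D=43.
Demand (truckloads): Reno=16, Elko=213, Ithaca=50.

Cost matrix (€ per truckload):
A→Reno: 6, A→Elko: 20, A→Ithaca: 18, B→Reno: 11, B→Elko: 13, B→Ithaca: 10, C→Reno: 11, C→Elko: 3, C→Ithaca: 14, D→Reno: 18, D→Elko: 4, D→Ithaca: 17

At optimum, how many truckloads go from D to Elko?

43

Optimal shipments:
  A to Reno: 16 truckloads
  A to Elko: 86 truckloads
  B to Elko: 64 truckloads
  B to Ithaca: 50 truckloads
  C to Elko: 20 truckloads
  D to Elko: 43 truckloads
Total cost = €3380.
So D→Elko carries 43 truckloads.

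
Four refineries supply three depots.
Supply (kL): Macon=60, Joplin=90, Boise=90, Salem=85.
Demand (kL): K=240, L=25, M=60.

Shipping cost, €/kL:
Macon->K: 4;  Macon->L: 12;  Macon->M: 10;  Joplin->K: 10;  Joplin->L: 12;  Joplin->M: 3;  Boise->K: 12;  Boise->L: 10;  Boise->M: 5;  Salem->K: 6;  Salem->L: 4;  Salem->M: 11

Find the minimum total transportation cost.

2260

One minimum-cost allocation:
  Macon to K: 60 × €4 = €240
  Joplin to K: 30 × €10 = €300
  Joplin to M: 60 × €3 = €180
  Boise to K: 90 × €12 = €1080
  Salem to K: 60 × €6 = €360
  Salem to L: 25 × €4 = €100
Total = 240 + 300 + 180 + 1080 + 360 + 100 = €2260.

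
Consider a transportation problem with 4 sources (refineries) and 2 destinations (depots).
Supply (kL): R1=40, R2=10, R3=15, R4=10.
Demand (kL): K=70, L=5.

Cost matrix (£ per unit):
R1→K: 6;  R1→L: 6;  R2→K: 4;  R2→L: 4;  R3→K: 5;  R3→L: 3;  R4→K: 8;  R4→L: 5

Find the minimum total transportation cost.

420

One minimum-cost allocation:
  R1–K: 40 kL
  R2–K: 10 kL
  R3–K: 15 kL
  R4–K: 5 kL
  R4–L: 5 kL
Total cost = £420.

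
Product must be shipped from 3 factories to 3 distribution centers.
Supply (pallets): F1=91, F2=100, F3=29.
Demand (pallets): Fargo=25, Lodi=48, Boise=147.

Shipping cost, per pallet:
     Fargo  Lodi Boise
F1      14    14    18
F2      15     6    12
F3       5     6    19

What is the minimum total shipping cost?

2723

One minimum-cost allocation:
  F1→Boise: 91 × 18 = 1638
  F2→Lodi: 44 × 6 = 264
  F2→Boise: 56 × 12 = 672
  F3→Fargo: 25 × 5 = 125
  F3→Lodi: 4 × 6 = 24
Total = 1638 + 264 + 672 + 125 + 24 = 2723.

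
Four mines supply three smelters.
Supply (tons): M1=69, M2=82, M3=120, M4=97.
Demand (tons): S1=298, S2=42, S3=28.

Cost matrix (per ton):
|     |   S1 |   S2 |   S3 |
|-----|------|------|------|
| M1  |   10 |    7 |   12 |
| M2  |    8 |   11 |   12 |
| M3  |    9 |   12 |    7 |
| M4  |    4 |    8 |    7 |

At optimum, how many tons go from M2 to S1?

82

The minimum-cost plan:
  M1→S1: 27 × 10 = 270
  M1→S2: 42 × 7 = 294
  M2→S1: 82 × 8 = 656
  M3→S1: 92 × 9 = 828
  M3→S3: 28 × 7 = 196
  M4→S1: 97 × 4 = 388
Total cost = 2632.
So M2→S1 carries 82 tons.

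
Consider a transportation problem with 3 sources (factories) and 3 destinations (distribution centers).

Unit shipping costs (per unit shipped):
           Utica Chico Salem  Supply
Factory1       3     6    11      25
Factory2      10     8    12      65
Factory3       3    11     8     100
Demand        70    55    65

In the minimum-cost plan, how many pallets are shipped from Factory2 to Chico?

55

Solving gives:
  Factory1→Utica: 25 pallets
  Factory2→Chico: 55 pallets
  Factory2→Salem: 10 pallets
  Factory3→Utica: 45 pallets
  Factory3→Salem: 55 pallets
Total cost = 1210.
So Factory2→Chico carries 55 pallets.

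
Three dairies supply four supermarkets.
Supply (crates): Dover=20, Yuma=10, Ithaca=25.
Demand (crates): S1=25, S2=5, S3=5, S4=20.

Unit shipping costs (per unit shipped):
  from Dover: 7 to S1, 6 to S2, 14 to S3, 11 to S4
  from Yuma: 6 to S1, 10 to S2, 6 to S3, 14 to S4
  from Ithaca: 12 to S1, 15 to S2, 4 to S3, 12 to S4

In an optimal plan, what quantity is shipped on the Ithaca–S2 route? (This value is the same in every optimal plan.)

0

Solving gives:
  Dover->S1: 15 crates
  Dover->S2: 5 crates
  Yuma->S1: 10 crates
  Ithaca->S3: 5 crates
  Ithaca->S4: 20 crates
Total cost = 455.
The route Ithaca→S2 is not used.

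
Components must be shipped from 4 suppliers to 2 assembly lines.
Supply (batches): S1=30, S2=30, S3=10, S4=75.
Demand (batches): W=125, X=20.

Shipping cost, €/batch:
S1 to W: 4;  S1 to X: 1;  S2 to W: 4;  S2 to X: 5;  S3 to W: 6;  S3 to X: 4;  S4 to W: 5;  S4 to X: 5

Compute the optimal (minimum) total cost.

A cheapest plan:
  S1 to W: 10 × €4 = €40
  S1 to X: 20 × €1 = €20
  S2 to W: 30 × €4 = €120
  S3 to W: 10 × €6 = €60
  S4 to W: 75 × €5 = €375
Total = 40 + 20 + 120 + 60 + 375 = €615.
(Supply check: S1 ships 30; S2 ships 30; S3 ships 10; S4 ships 75.)

615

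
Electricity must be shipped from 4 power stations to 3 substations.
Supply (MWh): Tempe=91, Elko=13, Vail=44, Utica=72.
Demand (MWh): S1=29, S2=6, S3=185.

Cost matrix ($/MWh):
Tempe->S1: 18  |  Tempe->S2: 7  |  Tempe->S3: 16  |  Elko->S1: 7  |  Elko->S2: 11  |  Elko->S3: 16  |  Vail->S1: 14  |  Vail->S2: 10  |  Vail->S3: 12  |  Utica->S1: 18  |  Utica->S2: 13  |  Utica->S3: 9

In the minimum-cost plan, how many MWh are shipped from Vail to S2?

0

The minimum-cost plan:
  Tempe–S2: 6 × $7 = $42
  Tempe–S3: 85 × $16 = $1360
  Elko–S1: 13 × $7 = $91
  Vail–S1: 16 × $14 = $224
  Vail–S3: 28 × $12 = $336
  Utica–S3: 72 × $9 = $648
Total cost = $2701.
The route Vail→S2 is not used.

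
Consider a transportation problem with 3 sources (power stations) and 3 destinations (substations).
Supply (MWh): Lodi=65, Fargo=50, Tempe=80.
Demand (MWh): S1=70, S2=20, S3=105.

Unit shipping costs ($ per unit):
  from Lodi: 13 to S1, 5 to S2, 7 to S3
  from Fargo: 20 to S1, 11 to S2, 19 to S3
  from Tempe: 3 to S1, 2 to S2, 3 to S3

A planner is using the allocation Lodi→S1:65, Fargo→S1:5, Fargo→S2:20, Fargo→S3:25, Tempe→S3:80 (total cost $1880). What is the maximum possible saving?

Current plan cost = 65·13 + 5·20 + 20·11 + 25·19 + 80·3 = $1880.
Optimal plan:
  Lodi–S3: 65 × $7 = $455
  Fargo–S2: 20 × $11 = $220
  Fargo–S3: 30 × $19 = $570
  Tempe–S1: 70 × $3 = $210
  Tempe–S3: 10 × $3 = $30
Optimal cost = $1485.
Saving = 1880 − 1485 = $395.

395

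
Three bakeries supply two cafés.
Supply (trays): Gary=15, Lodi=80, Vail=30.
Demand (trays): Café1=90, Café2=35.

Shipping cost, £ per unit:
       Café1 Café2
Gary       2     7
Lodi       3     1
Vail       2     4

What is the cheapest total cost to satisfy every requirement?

260

One minimum-cost allocation:
  Gary→Café1: 15 × £2 = £30
  Lodi→Café1: 45 × £3 = £135
  Lodi→Café2: 35 × £1 = £35
  Vail→Café1: 30 × £2 = £60
Total = 30 + 135 + 35 + 60 = £260.
(Supply check: Gary ships 15; Lodi ships 80; Vail ships 30.)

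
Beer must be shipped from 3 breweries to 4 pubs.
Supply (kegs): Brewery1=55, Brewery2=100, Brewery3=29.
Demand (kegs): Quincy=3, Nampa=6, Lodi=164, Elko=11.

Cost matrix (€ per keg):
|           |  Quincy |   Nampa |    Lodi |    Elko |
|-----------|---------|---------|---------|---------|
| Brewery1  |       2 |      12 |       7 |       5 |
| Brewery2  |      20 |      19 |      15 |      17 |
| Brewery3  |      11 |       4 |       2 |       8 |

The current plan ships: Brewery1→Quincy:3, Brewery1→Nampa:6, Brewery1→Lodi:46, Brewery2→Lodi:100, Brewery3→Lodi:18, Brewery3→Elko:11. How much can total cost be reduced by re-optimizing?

106

Current plan cost = 3·2 + 6·12 + 46·7 + 100·15 + 18·2 + 11·8 = €2024.
Optimal plan:
  Brewery1→Quincy: 3 × €2 = €6
  Brewery1→Lodi: 41 × €7 = €287
  Brewery1→Elko: 11 × €5 = €55
  Brewery2→Lodi: 100 × €15 = €1500
  Brewery3→Nampa: 6 × €4 = €24
  Brewery3→Lodi: 23 × €2 = €46
Optimal cost = €1918.
Saving = 2024 − 1918 = €106.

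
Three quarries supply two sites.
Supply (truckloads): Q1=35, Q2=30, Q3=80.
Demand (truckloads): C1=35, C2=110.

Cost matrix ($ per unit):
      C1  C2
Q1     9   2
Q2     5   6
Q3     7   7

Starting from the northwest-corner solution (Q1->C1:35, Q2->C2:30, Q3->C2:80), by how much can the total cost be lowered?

275

Current plan cost = 35·9 + 30·6 + 80·7 = $1055.
Optimal plan:
  Q1–C2: 35 × $2 = $70
  Q2–C1: 30 × $5 = $150
  Q3–C1: 5 × $7 = $35
  Q3–C2: 75 × $7 = $525
Optimal cost = $780.
Saving = 1055 − 780 = $275.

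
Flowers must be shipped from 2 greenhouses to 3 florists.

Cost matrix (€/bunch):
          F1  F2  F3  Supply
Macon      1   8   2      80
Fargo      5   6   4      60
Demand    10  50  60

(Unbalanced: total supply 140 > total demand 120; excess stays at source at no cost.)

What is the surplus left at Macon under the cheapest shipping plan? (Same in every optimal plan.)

Minimum-cost shipments:
  Macon->F1: 10 bunches
  Macon->F3: 60 bunches
  Fargo->F2: 50 bunches
Total cost = €430.
Macon ships 70 of its 80, leaving 10.

10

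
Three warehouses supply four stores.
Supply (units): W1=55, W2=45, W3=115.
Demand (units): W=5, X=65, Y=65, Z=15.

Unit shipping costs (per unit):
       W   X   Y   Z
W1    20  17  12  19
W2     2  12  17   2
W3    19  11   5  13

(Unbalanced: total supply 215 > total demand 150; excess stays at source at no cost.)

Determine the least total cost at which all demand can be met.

1095

One minimum-cost allocation:
  W2 to W: 5 × 2 = 10
  W2 to X: 15 × 12 = 180
  W2 to Z: 15 × 2 = 30
  W3 to X: 50 × 11 = 550
  W3 to Y: 65 × 5 = 325
Total = 10 + 180 + 30 + 550 + 325 = 1095.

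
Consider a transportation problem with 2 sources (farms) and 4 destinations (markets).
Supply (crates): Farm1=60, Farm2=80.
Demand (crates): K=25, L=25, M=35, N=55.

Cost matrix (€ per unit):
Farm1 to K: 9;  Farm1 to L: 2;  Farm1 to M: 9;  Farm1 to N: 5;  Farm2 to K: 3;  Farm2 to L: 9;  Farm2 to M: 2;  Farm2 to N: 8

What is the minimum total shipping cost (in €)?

An optimal shipping plan:
  Farm1→L: 25 × €2 = €50
  Farm1→N: 35 × €5 = €175
  Farm2→K: 25 × €3 = €75
  Farm2→M: 35 × €2 = €70
  Farm2→N: 20 × €8 = €160
Total = 50 + 175 + 75 + 70 + 160 = €530.

530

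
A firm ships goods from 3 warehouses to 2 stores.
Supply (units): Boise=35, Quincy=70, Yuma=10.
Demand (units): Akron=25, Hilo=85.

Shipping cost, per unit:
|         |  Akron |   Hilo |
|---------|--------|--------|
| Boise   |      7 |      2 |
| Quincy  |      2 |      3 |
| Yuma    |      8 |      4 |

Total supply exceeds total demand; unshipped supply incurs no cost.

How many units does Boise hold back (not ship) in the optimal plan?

Minimum-cost shipments:
  Boise to Hilo: 35 units
  Quincy to Akron: 25 units
  Quincy to Hilo: 45 units
  Yuma to Hilo: 5 units
Total cost = 275.
Boise ships 35 of its 35, leaving 0.

0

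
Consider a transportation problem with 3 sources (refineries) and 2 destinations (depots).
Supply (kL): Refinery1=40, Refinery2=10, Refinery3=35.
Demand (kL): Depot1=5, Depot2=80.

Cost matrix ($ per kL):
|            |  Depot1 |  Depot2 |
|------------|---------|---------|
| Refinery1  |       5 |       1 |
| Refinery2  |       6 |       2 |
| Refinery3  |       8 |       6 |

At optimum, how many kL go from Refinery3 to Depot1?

5

Optimal shipments:
  Refinery1->Depot2: 40 × $1 = $40
  Refinery2->Depot2: 10 × $2 = $20
  Refinery3->Depot1: 5 × $8 = $40
  Refinery3->Depot2: 30 × $6 = $180
Total cost = $280.
So Refinery3→Depot1 carries 5 kL.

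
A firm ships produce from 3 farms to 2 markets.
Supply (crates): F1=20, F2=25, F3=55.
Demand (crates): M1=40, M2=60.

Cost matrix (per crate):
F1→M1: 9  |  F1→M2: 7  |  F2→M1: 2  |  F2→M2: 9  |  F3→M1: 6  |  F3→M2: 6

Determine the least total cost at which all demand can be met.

520

One minimum-cost allocation:
  F1→M2: 20 × 7 = 140
  F2→M1: 25 × 2 = 50
  F3→M1: 15 × 6 = 90
  F3→M2: 40 × 6 = 240
Total = 140 + 50 + 90 + 240 = 520.
(Supply check: F1 ships 20; F2 ships 25; F3 ships 55.)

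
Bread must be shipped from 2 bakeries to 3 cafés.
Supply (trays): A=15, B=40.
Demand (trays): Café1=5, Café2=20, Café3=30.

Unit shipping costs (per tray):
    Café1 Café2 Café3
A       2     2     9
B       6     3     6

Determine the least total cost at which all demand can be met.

Optimal allocation:
  A->Café1: 5 × 2 = 10
  A->Café2: 10 × 2 = 20
  B->Café2: 10 × 3 = 30
  B->Café3: 30 × 6 = 180
Total = 10 + 20 + 30 + 180 = 240.
(Supply check: A ships 15; B ships 40.)

240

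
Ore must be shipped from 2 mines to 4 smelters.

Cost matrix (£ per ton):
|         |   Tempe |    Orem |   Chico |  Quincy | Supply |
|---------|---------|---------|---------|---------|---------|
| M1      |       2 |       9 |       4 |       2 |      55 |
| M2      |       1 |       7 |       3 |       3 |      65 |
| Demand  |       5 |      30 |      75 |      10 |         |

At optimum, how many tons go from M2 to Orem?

30

Solving gives:
  M1–Tempe: 5 × £2 = £10
  M1–Chico: 40 × £4 = £160
  M1–Quincy: 10 × £2 = £20
  M2–Orem: 30 × £7 = £210
  M2–Chico: 35 × £3 = £105
Total cost = £505.
So M2→Orem carries 30 tons.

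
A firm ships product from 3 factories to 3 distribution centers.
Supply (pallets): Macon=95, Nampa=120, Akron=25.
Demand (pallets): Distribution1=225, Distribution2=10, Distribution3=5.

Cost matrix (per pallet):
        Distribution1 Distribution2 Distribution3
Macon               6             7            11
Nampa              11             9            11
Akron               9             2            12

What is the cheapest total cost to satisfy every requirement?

A cheapest plan:
  Macon–Distribution1: 95 × 6 = 570
  Nampa–Distribution1: 115 × 11 = 1265
  Nampa–Distribution3: 5 × 11 = 55
  Akron–Distribution1: 15 × 9 = 135
  Akron–Distribution2: 10 × 2 = 20
Total = 570 + 1265 + 55 + 135 + 20 = 2045.

2045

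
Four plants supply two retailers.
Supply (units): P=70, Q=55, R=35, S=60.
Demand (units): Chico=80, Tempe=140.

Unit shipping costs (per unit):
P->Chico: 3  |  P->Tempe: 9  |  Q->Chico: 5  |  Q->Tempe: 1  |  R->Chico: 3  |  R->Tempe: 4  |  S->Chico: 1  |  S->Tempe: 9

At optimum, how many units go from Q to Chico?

0

The minimum-cost plan:
  P to Chico: 20 × 3 = 60
  P to Tempe: 50 × 9 = 450
  Q to Tempe: 55 × 1 = 55
  R to Tempe: 35 × 4 = 140
  S to Chico: 60 × 1 = 60
Total cost = 765.
The route Q→Chico is not used.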